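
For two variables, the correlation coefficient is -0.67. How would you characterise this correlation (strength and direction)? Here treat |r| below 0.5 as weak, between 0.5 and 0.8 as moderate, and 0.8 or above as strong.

moderate negative

r = -0.67 < 0 so the relationship is negative.
|r| = 0.67, which falls in the moderate range.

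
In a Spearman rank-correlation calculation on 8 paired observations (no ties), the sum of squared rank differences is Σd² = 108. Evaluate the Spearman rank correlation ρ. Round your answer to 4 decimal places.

ρ = 1 − 6Σd² / [n(n²−1)] = 1 − 6×108 / (8×63)
  = 1 − 648/504 = 1 − 1.28571 ≈ -0.2857

-0.2857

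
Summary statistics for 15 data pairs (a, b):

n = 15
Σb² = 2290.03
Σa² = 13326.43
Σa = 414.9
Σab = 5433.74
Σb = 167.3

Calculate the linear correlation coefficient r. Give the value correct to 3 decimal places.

0.910

r = (nΣab − ΣaΣb) / √[(nΣa² − (Σa)²)(nΣb² − (Σb)²)]
Numerator: 15×5433.74 − 414.9×167.3 = 12093.33
Denominator: √[(199896.45 − 172142.01)(34350.45 − 27989.29)] = √[27754.44 × 6361.16] = 13287.2282
r = 12093.33 / 13287.2282 ≈ 0.910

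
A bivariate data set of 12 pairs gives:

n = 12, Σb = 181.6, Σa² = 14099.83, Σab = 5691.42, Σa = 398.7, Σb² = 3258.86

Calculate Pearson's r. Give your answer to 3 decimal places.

r = (nΣab − ΣaΣb) / √[(nΣa² − (Σa)²)(nΣb² − (Σb)²)]
Numerator: 12×5691.42 − 398.7×181.6 = -4106.88
Denominator: √[(169197.96 − 158961.69)(39106.32 − 32978.56)] = √[10236.27 × 6127.76] = 7919.9372
r = -4106.88 / 7919.9372 ≈ -0.519

-0.519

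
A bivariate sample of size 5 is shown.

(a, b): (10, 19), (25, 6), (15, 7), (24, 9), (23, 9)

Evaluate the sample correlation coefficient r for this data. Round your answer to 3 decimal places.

-0.746

n = 5, Σa = 97, Σb = 50, Σa² = 2055, Σb² = 608, Σab = 868
nΣab − ΣaΣb = 4340 − 4850 = -510
nΣa² − (Σa)² = 10275 − 9409 = 866; nΣb² − (Σb)² = 3040 − 2500 = 540
r = -510 / √(866 × 540) = -510 / 683.8421 ≈ -0.746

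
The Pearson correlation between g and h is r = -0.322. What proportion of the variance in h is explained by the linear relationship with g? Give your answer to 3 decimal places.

r² = (-0.322)² = 0.104

0.104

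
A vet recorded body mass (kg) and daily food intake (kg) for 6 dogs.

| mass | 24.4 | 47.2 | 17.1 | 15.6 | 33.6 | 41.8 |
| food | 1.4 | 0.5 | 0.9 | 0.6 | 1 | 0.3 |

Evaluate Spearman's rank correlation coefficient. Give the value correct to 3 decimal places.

Rank mass: 3, 6, 2, 1, 4, 5
Rank food: 6, 2, 4, 3, 5, 1
d = rank(mass) − rank(food): -3, 4, -2, -2, -1, 4; Σd² = 50
ρ = 1 − 6Σd² / [n(n²−1)] = 1 − 6×50 / (6×35) = 1 − 300/210 ≈ -0.429

-0.429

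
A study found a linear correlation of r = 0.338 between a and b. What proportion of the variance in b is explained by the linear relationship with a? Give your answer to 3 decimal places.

0.114

r² = (0.338)² = 0.114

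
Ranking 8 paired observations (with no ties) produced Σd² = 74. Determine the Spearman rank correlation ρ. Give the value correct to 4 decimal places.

0.1190

ρ = 1 − 6Σd² / [n(n²−1)] = 1 − 6×74 / (8×63)
  = 1 − 444/504 = 1 − 0.88095 ≈ 0.1190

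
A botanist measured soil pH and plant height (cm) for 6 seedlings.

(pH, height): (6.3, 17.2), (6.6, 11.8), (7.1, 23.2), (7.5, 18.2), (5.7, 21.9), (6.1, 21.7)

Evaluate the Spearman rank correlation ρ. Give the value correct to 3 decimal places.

Rank pH: 3, 4, 5, 6, 1, 2
Rank height: 2, 1, 6, 3, 5, 4
d = rank(pH) − rank(height): 1, 3, -1, 3, -4, -2; Σd² = 40
ρ = 1 − 6Σd² / [n(n²−1)] = 1 − 6×40 / (6×35) = 1 − 240/210 ≈ -0.143

-0.143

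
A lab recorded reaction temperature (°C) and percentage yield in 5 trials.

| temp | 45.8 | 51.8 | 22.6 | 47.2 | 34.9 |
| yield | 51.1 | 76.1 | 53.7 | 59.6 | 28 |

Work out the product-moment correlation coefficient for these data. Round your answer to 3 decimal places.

n = 5, Σx = 202.3, Σy = 268.5, Σx² = 8737.49, Σy² = 15622.27, Σxy = 11286.3
nΣxy − ΣxΣy = 56431.5 − 54317.55 = 2113.95
nΣx² − (Σx)² = 43687.45 − 40925.29 = 2762.16; nΣy² − (Σy)² = 78111.35 − 72092.25 = 6019.1
r = 2113.95 / √(2762.16 × 6019.1) = 2113.95 / 4077.4646 ≈ 0.518

0.518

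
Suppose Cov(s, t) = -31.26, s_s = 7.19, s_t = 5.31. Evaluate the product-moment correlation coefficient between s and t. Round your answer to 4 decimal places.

r = Cov(s,t) / (s_s · s_t) = -31.26 / (7.19 × 5.31)
  = -31.26 / 38.1789 ≈ -0.8188

-0.8188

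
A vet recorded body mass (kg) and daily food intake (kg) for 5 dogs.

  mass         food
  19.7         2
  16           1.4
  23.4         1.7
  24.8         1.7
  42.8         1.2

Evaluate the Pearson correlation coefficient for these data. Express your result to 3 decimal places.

-0.598

n = 5, Σx = 126.7, Σy = 8, Σx² = 3638.53, Σy² = 13.18, Σxy = 195.1
nΣxy − ΣxΣy = 975.5 − 1013.6 = -38.1
nΣx² − (Σx)² = 18192.65 − 16052.89 = 2139.76; nΣy² − (Σy)² = 65.9 − 64 = 1.9
r = -38.1 / √(2139.76 × 1.9) = -38.1 / 63.7616 ≈ -0.598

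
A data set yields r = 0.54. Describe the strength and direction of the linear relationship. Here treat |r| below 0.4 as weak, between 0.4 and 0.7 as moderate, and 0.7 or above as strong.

r = 0.54 > 0 so the relationship is positive.
|r| = 0.54, which falls in the moderate range.

moderate positive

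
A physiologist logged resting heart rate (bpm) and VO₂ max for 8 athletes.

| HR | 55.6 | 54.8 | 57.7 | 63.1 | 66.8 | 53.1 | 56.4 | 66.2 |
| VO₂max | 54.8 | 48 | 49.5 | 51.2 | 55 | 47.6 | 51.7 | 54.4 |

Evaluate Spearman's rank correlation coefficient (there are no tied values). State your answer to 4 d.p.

0.6905

Rank HR: 3, 2, 5, 6, 8, 1, 4, 7
Rank VO₂max: 7, 2, 3, 4, 8, 1, 5, 6
d = rank(HR) − rank(VO₂max): -4, 0, 2, 2, 0, 0, -1, 1; Σd² = 26
ρ = 1 − 6Σd² / [n(n²−1)] = 1 − 6×26 / (8×63) = 1 − 156/504 ≈ 0.6905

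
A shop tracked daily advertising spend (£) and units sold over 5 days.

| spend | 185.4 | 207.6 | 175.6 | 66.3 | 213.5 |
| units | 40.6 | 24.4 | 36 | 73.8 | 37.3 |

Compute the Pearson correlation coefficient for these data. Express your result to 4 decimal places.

n = 5, Σx = 848.4, Σy = 212.1, Σx² = 158284.22, Σy² = 10377.45, Σxy = 31770.77
nΣxy − ΣxΣy = 158853.85 − 179945.64 = -21091.79
nΣx² − (Σx)² = 791421.1 − 719782.56 = 71638.54; nΣy² − (Σy)² = 51887.25 − 44986.41 = 6900.84
r = -21091.79 / √(71638.54 × 6900.84) = -21091.79 / 22234.3451 ≈ -0.9486

-0.9486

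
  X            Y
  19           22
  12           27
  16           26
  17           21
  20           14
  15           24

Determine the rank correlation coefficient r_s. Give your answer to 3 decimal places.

-0.886

Rank X: 5, 1, 3, 4, 6, 2
Rank Y: 3, 6, 5, 2, 1, 4
d = rank(X) − rank(Y): 2, -5, -2, 2, 5, -2; Σd² = 66
ρ = 1 − 6Σd² / [n(n²−1)] = 1 − 6×66 / (6×35) = 1 − 396/210 ≈ -0.886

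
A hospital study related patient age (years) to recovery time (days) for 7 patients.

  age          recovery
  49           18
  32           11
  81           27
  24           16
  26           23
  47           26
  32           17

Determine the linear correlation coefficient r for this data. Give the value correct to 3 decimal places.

0.622

n = 7, Σx = 291, Σy = 138, Σx² = 14471, Σy² = 2924, Σxy = 6169
nΣxy − ΣxΣy = 43183 − 40158 = 3025
nΣx² − (Σx)² = 101297 − 84681 = 16616; nΣy² − (Σy)² = 20468 − 19044 = 1424
r = 3025 / √(16616 × 1424) = 3025 / 4864.2763 ≈ 0.622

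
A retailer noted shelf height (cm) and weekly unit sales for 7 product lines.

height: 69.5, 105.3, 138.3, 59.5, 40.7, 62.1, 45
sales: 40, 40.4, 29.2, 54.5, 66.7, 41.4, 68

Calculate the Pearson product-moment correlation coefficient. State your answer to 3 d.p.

-0.843

n = 7, Σx = 520.4, Σy = 340.2, Σx² = 46123.38, Σy² = 17841.9, Σxy = 22660.86
nΣxy − ΣxΣy = 158626.02 − 177040.08 = -18414.06
nΣx² − (Σx)² = 322863.66 − 270816.16 = 52047.5; nΣy² − (Σy)² = 124893.3 − 115736.04 = 9157.26
r = -18414.06 / √(52047.5 × 9157.26) = -18414.06 / 21831.4564 ≈ -0.843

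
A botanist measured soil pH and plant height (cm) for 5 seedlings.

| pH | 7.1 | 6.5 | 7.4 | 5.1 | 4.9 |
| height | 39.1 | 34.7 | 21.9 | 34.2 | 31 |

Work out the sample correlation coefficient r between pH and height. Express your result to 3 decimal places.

-0.205

n = 5, Σx = 31, Σy = 160.9, Σx² = 197.44, Σy² = 5343.15, Σxy = 991.54
nΣxy − ΣxΣy = 4957.7 − 4987.9 = -30.2
nΣx² − (Σx)² = 987.2 − 961 = 26.2; nΣy² − (Σy)² = 26715.75 − 25888.81 = 826.94
r = -30.2 / √(26.2 × 826.94) = -30.2 / 147.1932 ≈ -0.205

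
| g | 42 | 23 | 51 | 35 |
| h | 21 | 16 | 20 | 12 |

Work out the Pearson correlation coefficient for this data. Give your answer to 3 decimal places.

n = 4, Σg = 151, Σh = 69, Σg² = 6119, Σh² = 1241, Σgh = 2690
nΣgh − ΣgΣh = 10760 − 10419 = 341
nΣg² − (Σg)² = 24476 − 22801 = 1675; nΣh² − (Σh)² = 4964 − 4761 = 203
r = 341 / √(1675 × 203) = 341 / 583.1166 ≈ 0.585

0.585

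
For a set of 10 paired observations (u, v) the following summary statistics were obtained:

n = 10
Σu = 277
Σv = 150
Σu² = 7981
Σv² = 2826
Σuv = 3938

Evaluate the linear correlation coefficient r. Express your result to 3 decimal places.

r = (nΣuv − ΣuΣv) / √[(nΣu² − (Σu)²)(nΣv² − (Σv)²)]
Numerator: 10×3938 − 277×150 = -2170
Denominator: √[(79810 − 76729)(28260 − 22500)] = √[3081 × 5760] = 4212.6666
r = -2170 / 4212.6666 ≈ -0.515

-0.515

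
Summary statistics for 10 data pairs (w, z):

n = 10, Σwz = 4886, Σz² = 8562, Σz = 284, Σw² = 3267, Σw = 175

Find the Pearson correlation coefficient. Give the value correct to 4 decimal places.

r = (nΣwz − ΣwΣz) / √[(nΣw² − (Σw)²)(nΣz² − (Σz)²)]
Numerator: 10×4886 − 175×284 = -840
Denominator: √[(32670 − 30625)(85620 − 80656)] = √[2045 × 4964] = 3186.1230
r = -840 / 3186.1230 ≈ -0.2636

-0.2636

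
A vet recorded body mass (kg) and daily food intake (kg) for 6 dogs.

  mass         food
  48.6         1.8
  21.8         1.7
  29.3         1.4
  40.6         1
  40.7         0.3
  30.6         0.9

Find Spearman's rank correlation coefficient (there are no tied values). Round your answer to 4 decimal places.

-0.0857

Rank mass: 6, 1, 2, 4, 5, 3
Rank food: 6, 5, 4, 3, 1, 2
d = rank(mass) − rank(food): 0, -4, -2, 1, 4, 1; Σd² = 38
ρ = 1 − 6Σd² / [n(n²−1)] = 1 − 6×38 / (6×35) = 1 − 228/210 ≈ -0.0857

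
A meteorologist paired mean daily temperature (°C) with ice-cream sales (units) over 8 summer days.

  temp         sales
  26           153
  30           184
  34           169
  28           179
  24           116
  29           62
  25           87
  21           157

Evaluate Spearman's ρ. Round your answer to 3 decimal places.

0.381

Rank temp: 4, 7, 8, 5, 2, 6, 3, 1
Rank sales: 4, 8, 6, 7, 3, 1, 2, 5
d = rank(temp) − rank(sales): 0, -1, 2, -2, -1, 5, 1, -4; Σd² = 52
ρ = 1 − 6Σd² / [n(n²−1)] = 1 − 6×52 / (8×63) = 1 − 312/504 ≈ 0.381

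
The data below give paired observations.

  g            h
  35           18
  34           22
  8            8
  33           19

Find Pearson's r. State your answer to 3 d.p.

n = 4, Σg = 110, Σh = 67, Σg² = 3534, Σh² = 1233, Σgh = 2069
nΣgh − ΣgΣh = 8276 − 7370 = 906
nΣg² − (Σg)² = 14136 − 12100 = 2036; nΣh² − (Σh)² = 4932 − 4489 = 443
r = 906 / √(2036 × 443) = 906 / 949.7094 ≈ 0.954

0.954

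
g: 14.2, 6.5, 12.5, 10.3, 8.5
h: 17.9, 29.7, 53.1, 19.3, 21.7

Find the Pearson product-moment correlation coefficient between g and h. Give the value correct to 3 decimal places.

n = 5, Σg = 52, Σh = 141.7, Σg² = 578.48, Σh² = 4865.49, Σgh = 1494.22
nΣgh − ΣgΣh = 7471.1 − 7368.4 = 102.7
nΣg² − (Σg)² = 2892.4 − 2704 = 188.4; nΣh² − (Σh)² = 24327.45 − 20078.89 = 4248.56
r = 102.7 / √(188.4 × 4248.56) = 102.7 / 894.6668 ≈ 0.115

0.115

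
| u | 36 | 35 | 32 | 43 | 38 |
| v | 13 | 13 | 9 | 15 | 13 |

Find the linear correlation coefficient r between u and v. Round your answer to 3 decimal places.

n = 5, Σu = 184, Σv = 63, Σu² = 6838, Σv² = 813, Σuv = 2350
nΣuv − ΣuΣv = 11750 − 11592 = 158
nΣu² − (Σu)² = 34190 − 33856 = 334; nΣv² − (Σv)² = 4065 − 3969 = 96
r = 158 / √(334 × 96) = 158 / 179.0642 ≈ 0.882

0.882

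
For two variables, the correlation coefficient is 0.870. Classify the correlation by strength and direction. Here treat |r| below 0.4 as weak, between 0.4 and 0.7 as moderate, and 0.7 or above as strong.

strong positive

r = 0.870 > 0 so the relationship is positive.
|r| = 0.870, which falls in the strong range.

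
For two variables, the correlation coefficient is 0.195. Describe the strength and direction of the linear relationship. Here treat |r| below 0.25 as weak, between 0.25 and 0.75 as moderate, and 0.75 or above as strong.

weak positive

r = 0.195 > 0 so the relationship is positive.
|r| = 0.195, which falls in the weak range.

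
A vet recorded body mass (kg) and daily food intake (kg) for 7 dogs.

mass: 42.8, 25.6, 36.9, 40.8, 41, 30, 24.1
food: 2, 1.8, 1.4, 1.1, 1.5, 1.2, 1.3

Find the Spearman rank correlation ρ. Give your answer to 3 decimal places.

0.321

Rank mass: 7, 2, 4, 5, 6, 3, 1
Rank food: 7, 6, 4, 1, 5, 2, 3
d = rank(mass) − rank(food): 0, -4, 0, 4, 1, 1, -2; Σd² = 38
ρ = 1 − 6Σd² / [n(n²−1)] = 1 − 6×38 / (7×48) = 1 − 228/336 ≈ 0.321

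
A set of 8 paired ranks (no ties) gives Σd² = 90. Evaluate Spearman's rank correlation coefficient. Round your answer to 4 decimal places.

-0.0714

ρ = 1 − 6Σd² / [n(n²−1)] = 1 − 6×90 / (8×63)
  = 1 − 540/504 = 1 − 1.07143 ≈ -0.0714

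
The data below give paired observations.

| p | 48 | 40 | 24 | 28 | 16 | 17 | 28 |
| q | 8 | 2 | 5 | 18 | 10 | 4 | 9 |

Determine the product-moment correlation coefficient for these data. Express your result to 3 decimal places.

-0.108

n = 7, Σp = 201, Σq = 56, Σp² = 6593, Σq² = 614, Σpq = 1568
nΣpq − ΣpΣq = 10976 − 11256 = -280
nΣp² − (Σp)² = 46151 − 40401 = 5750; nΣq² − (Σq)² = 4298 − 3136 = 1162
r = -280 / √(5750 × 1162) = -280 / 2584.8598 ≈ -0.108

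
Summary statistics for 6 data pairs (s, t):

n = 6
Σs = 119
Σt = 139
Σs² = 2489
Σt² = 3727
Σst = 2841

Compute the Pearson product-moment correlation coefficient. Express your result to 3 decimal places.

0.329

r = (nΣst − ΣsΣt) / √[(nΣs² − (Σs)²)(nΣt² − (Σt)²)]
Numerator: 6×2841 − 119×139 = 505
Denominator: √[(14934 − 14161)(22362 − 19321)] = √[773 × 3041] = 1533.1970
r = 505 / 1533.1970 ≈ 0.329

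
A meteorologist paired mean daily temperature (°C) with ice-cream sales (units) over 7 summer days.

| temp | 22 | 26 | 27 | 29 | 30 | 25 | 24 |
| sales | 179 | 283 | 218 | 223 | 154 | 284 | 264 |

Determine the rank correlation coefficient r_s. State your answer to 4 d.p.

-0.3214

Rank temp: 1, 4, 5, 6, 7, 3, 2
Rank sales: 2, 6, 3, 4, 1, 7, 5
d = rank(temp) − rank(sales): -1, -2, 2, 2, 6, -4, -3; Σd² = 74
ρ = 1 − 6Σd² / [n(n²−1)] = 1 − 6×74 / (7×48) = 1 − 444/336 ≈ -0.3214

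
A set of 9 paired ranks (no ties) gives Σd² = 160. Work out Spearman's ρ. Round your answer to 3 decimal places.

ρ = 1 − 6Σd² / [n(n²−1)] = 1 − 6×160 / (9×80)
  = 1 − 960/720 = 1 − 1.3333 ≈ -0.333

-0.333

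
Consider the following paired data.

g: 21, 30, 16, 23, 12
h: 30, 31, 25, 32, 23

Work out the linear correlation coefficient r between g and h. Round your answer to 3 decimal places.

0.877

n = 5, Σg = 102, Σh = 141, Σg² = 2270, Σh² = 4039, Σgh = 2972
nΣgh − ΣgΣh = 14860 − 14382 = 478
nΣg² − (Σg)² = 11350 − 10404 = 946; nΣh² − (Σh)² = 20195 − 19881 = 314
r = 478 / √(946 × 314) = 478 / 545.0174 ≈ 0.877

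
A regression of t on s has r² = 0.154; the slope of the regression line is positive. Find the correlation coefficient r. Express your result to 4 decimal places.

0.3924

|r| = √0.154 = 0.3924
The association is positive, so r = 0.3924.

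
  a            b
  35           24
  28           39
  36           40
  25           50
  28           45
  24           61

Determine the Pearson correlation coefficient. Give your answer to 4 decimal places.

n = 6, Σa = 176, Σb = 259, Σa² = 5290, Σb² = 11943, Σab = 7346
nΣab − ΣaΣb = 44076 − 45584 = -1508
nΣa² − (Σa)² = 31740 − 30976 = 764; nΣb² − (Σb)² = 71658 − 67081 = 4577
r = -1508 / √(764 × 4577) = -1508 / 1869.9807 ≈ -0.8064

-0.8064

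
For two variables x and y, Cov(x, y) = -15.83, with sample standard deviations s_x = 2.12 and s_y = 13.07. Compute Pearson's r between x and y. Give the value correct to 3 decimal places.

-0.571

r = Cov(x,y) / (s_x · s_y) = -15.83 / (2.12 × 13.07)
  = -15.83 / 27.7084 ≈ -0.571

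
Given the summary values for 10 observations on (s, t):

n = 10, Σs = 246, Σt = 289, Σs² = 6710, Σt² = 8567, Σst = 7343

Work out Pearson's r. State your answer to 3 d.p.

0.621

r = (nΣst − ΣsΣt) / √[(nΣs² − (Σs)²)(nΣt² − (Σt)²)]
Numerator: 10×7343 − 246×289 = 2336
Denominator: √[(67100 − 60516)(85670 − 83521)] = √[6584 × 2149] = 3761.5178
r = 2336 / 3761.5178 ≈ 0.621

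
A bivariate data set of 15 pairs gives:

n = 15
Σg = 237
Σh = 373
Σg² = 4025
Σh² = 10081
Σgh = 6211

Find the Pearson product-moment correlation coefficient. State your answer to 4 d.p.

0.6682

r = (nΣgh − ΣgΣh) / √[(nΣg² − (Σg)²)(nΣh² − (Σh)²)]
Numerator: 15×6211 − 237×373 = 4764
Denominator: √[(60375 − 56169)(151215 − 139129)] = √[4206 × 12086] = 7129.7767
r = 4764 / 7129.7767 ≈ 0.6682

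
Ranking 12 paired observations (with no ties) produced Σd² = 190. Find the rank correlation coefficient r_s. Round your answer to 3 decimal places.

0.336

ρ = 1 − 6Σd² / [n(n²−1)] = 1 − 6×190 / (12×143)
  = 1 − 1140/1716 = 1 − 0.6643 ≈ 0.336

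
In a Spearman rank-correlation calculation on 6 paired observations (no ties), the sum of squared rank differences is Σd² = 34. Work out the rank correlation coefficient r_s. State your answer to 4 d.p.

0.0286

ρ = 1 − 6Σd² / [n(n²−1)] = 1 − 6×34 / (6×35)
  = 1 − 204/210 = 1 − 0.97143 ≈ 0.0286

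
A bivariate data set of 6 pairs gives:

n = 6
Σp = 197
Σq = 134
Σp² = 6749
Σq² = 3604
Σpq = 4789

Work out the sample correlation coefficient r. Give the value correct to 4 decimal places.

0.9396

r = (nΣpq − ΣpΣq) / √[(nΣp² − (Σp)²)(nΣq² − (Σq)²)]
Numerator: 6×4789 − 197×134 = 2336
Denominator: √[(40494 − 38809)(21624 − 17956)] = √[1685 × 3668] = 2486.0772
r = 2336 / 2486.0772 ≈ 0.9396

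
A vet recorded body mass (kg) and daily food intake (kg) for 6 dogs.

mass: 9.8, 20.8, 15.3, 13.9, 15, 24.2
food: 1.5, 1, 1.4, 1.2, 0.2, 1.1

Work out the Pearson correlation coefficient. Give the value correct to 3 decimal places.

-0.199

n = 6, Σx = 99, Σy = 6.4, Σx² = 1766.62, Σy² = 7.9, Σxy = 103.22
nΣxy − ΣxΣy = 619.32 − 633.6 = -14.28
nΣx² − (Σx)² = 10599.72 − 9801 = 798.72; nΣy² − (Σy)² = 47.4 − 40.96 = 6.44
r = -14.28 / √(798.72 × 6.44) = -14.28 / 71.7200 ≈ -0.199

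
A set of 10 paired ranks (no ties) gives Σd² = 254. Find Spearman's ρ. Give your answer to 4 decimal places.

ρ = 1 − 6Σd² / [n(n²−1)] = 1 − 6×254 / (10×99)
  = 1 − 1524/990 = 1 − 1.53939 ≈ -0.5394

-0.5394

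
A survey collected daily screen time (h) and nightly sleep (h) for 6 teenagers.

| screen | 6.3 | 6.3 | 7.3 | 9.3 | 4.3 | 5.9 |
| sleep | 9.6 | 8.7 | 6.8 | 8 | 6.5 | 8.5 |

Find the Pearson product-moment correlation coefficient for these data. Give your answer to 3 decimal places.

0.161

n = 6, Σx = 39.4, Σy = 48.1, Σx² = 272.46, Σy² = 392.59, Σxy = 317.43
nΣxy − ΣxΣy = 1904.58 − 1895.14 = 9.44
nΣx² − (Σx)² = 1634.76 − 1552.36 = 82.4; nΣy² − (Σy)² = 2355.54 − 2313.61 = 41.93
r = 9.44 / √(82.4 × 41.93) = 9.44 / 58.7795 ≈ 0.161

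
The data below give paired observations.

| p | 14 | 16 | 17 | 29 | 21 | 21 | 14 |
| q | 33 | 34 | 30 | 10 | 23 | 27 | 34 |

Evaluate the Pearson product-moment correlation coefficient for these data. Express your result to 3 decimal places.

n = 7, Σp = 132, Σq = 191, Σp² = 2660, Σq² = 5659, Σpq = 3332
nΣpq − ΣpΣq = 23324 − 25212 = -1888
nΣp² − (Σp)² = 18620 − 17424 = 1196; nΣq² − (Σq)² = 39613 − 36481 = 3132
r = -1888 / √(1196 × 3132) = -1888 / 1935.4255 ≈ -0.975

-0.975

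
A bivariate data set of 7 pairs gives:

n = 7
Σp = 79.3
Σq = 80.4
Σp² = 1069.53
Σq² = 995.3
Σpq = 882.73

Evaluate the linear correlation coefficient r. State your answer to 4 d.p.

-0.2533

r = (nΣpq − ΣpΣq) / √[(nΣp² − (Σp)²)(nΣq² − (Σq)²)]
Numerator: 7×882.73 − 79.3×80.4 = -196.61
Denominator: √[(7486.71 − 6288.49)(6967.1 − 6464.16)] = √[1198.22 × 502.94] = 776.2943
r = -196.61 / 776.2943 ≈ -0.2533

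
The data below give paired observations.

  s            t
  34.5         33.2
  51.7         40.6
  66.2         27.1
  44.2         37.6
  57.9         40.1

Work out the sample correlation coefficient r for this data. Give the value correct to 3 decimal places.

-0.249

n = 5, Σs = 254.5, Σt = 178.6, Σs² = 13551.63, Σt² = 6506.78, Σst = 9022.15
nΣst − ΣsΣt = 45110.75 − 45453.7 = -342.95
nΣs² − (Σs)² = 67758.15 − 64770.25 = 2987.9; nΣt² − (Σt)² = 32533.9 − 31897.96 = 635.94
r = -342.95 / √(2987.9 × 635.94) = -342.95 / 1378.4503 ≈ -0.249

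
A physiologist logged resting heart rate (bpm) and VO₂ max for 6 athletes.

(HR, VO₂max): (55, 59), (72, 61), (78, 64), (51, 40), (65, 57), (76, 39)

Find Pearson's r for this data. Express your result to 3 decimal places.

0.268

n = 6, Σx = 397, Σy = 320, Σx² = 26895, Σy² = 17668, Σxy = 21338
nΣxy − ΣxΣy = 128028 − 127040 = 988
nΣx² − (Σx)² = 161370 − 157609 = 3761; nΣy² − (Σy)² = 106008 − 102400 = 3608
r = 988 / √(3761 × 3608) = 988 / 3683.7057 ≈ 0.268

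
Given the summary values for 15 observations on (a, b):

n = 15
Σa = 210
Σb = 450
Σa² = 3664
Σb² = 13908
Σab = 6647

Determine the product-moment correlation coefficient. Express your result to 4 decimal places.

r = (nΣab − ΣaΣb) / √[(nΣa² − (Σa)²)(nΣb² − (Σb)²)]
Numerator: 15×6647 − 210×450 = 5205
Denominator: √[(54960 − 44100)(208620 − 202500)] = √[10860 × 6120] = 8152.4966
r = 5205 / 8152.4966 ≈ 0.6385

0.6385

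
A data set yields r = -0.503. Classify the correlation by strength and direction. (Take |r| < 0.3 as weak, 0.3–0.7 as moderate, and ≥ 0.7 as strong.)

r = -0.503 < 0 so the relationship is negative.
|r| = 0.503, which falls in the moderate range.

moderate negative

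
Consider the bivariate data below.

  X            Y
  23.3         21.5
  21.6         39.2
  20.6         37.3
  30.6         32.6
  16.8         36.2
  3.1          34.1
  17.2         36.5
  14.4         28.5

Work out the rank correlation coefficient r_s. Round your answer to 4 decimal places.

Rank X: 7, 6, 5, 8, 3, 1, 4, 2
Rank Y: 1, 8, 7, 3, 5, 4, 6, 2
d = rank(X) − rank(Y): 6, -2, -2, 5, -2, -3, -2, 0; Σd² = 86
ρ = 1 − 6Σd² / [n(n²−1)] = 1 − 6×86 / (8×63) = 1 − 516/504 ≈ -0.0238

-0.0238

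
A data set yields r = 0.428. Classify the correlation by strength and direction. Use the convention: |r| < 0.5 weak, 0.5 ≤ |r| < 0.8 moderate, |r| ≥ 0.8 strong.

weak positive

r = 0.428 > 0 so the relationship is positive.
|r| = 0.428, which falls in the weak range.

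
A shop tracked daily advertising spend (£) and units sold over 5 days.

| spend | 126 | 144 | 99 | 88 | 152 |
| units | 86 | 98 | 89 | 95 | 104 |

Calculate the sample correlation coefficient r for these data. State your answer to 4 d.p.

n = 5, Σx = 609, Σy = 472, Σx² = 77261, Σy² = 44762, Σxy = 57927
nΣxy − ΣxΣy = 289635 − 287448 = 2187
nΣx² − (Σx)² = 386305 − 370881 = 15424; nΣy² − (Σy)² = 223810 − 222784 = 1026
r = 2187 / √(15424 × 1026) = 2187 / 3978.0679 ≈ 0.5498

0.5498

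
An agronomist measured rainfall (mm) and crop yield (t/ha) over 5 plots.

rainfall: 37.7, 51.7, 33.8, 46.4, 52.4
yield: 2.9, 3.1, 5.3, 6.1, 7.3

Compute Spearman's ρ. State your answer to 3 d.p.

0.500

Rank rainfall: 2, 4, 1, 3, 5
Rank yield: 1, 2, 3, 4, 5
d = rank(rainfall) − rank(yield): 1, 2, -2, -1, 0; Σd² = 10
ρ = 1 − 6Σd² / [n(n²−1)] = 1 − 6×10 / (5×24) = 1 − 60/120 ≈ 0.500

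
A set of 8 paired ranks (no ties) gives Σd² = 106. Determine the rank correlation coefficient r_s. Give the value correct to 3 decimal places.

-0.262

ρ = 1 − 6Σd² / [n(n²−1)] = 1 − 6×106 / (8×63)
  = 1 − 636/504 = 1 − 1.2619 ≈ -0.262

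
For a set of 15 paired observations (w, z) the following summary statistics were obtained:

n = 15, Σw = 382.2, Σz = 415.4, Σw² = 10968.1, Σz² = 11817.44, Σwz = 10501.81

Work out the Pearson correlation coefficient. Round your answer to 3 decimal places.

r = (nΣwz − ΣwΣz) / √[(nΣw² − (Σw)²)(nΣz² − (Σz)²)]
Numerator: 15×10501.81 − 382.2×415.4 = -1238.73
Denominator: √[(164521.5 − 146076.84)(177261.6 − 172557.16)] = √[18444.66 × 4704.44] = 9315.1380
r = -1238.73 / 9315.1380 ≈ -0.133

-0.133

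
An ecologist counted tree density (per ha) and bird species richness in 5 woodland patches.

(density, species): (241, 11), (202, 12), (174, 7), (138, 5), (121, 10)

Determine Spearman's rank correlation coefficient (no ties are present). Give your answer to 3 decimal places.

0.600

Rank density: 5, 4, 3, 2, 1
Rank species: 4, 5, 2, 1, 3
d = rank(density) − rank(species): 1, -1, 1, 1, -2; Σd² = 8
ρ = 1 − 6Σd² / [n(n²−1)] = 1 − 6×8 / (5×24) = 1 − 48/120 ≈ 0.600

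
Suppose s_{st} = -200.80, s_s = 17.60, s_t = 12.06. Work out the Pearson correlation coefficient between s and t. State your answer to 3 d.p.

r = Cov(s,t) / (s_s · s_t) = -200.80 / (17.60 × 12.06)
  = -200.80 / 212.2560 ≈ -0.946

-0.946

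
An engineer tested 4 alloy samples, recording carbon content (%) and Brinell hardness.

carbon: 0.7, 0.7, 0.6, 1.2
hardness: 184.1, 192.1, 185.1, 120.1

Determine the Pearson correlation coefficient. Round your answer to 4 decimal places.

n = 4, Σx = 3.2, Σy = 681.4, Σx² = 2.78, Σy² = 119481.24, Σxy = 518.52
nΣxy − ΣxΣy = 2074.08 − 2180.48 = -106.4
nΣx² − (Σx)² = 11.12 − 10.24 = 0.88; nΣy² − (Σy)² = 477924.96 − 464305.96 = 13619
r = -106.4 / √(0.88 × 13619) = -106.4 / 109.4747 ≈ -0.9719

-0.9719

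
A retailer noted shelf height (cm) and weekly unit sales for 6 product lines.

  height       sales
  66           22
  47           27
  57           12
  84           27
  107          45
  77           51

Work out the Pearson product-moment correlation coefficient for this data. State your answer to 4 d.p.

n = 6, Σx = 438, Σy = 184, Σx² = 34248, Σy² = 6712, Σxy = 14415
nΣxy − ΣxΣy = 86490 − 80592 = 5898
nΣx² − (Σx)² = 205488 − 191844 = 13644; nΣy² − (Σy)² = 40272 − 33856 = 6416
r = 5898 / √(13644 × 6416) = 5898 / 9356.2762 ≈ 0.6304

0.6304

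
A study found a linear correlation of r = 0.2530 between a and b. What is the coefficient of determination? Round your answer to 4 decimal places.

0.0640

r² = (0.2530)² = 0.0640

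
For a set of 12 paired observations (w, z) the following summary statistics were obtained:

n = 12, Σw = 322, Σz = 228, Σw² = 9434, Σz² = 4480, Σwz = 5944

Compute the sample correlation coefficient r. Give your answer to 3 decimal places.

-0.508

r = (nΣwz − ΣwΣz) / √[(nΣw² − (Σw)²)(nΣz² − (Σz)²)]
Numerator: 12×5944 − 322×228 = -2088
Denominator: √[(113208 − 103684)(53760 − 51984)] = √[9524 × 1776] = 4112.7392
r = -2088 / 4112.7392 ≈ -0.508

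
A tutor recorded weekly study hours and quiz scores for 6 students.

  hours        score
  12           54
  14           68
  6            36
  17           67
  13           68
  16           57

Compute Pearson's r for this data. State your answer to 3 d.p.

0.825

n = 6, Σx = 78, Σy = 350, Σx² = 1090, Σy² = 21198, Σxy = 4751
nΣxy − ΣxΣy = 28506 − 27300 = 1206
nΣx² − (Σx)² = 6540 − 6084 = 456; nΣy² − (Σy)² = 127188 − 122500 = 4688
r = 1206 / √(456 × 4688) = 1206 / 1462.0971 ≈ 0.825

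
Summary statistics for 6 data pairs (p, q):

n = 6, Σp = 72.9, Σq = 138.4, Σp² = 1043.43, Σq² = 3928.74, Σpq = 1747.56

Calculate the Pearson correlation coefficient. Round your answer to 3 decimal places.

0.194

r = (nΣpq − ΣpΣq) / √[(nΣp² − (Σp)²)(nΣq² − (Σq)²)]
Numerator: 6×1747.56 − 72.9×138.4 = 396
Denominator: √[(6260.58 − 5314.41)(23572.44 − 19154.56)] = √[946.17 × 4417.88] = 2044.5209
r = 396 / 2044.5209 ≈ 0.194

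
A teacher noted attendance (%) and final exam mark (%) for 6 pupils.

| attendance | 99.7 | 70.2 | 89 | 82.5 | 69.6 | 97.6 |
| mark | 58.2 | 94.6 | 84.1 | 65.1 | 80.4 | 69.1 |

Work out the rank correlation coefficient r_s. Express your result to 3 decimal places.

Rank attendance: 6, 2, 4, 3, 1, 5
Rank mark: 1, 6, 5, 2, 4, 3
d = rank(attendance) − rank(mark): 5, -4, -1, 1, -3, 2; Σd² = 56
ρ = 1 − 6Σd² / [n(n²−1)] = 1 − 6×56 / (6×35) = 1 − 336/210 ≈ -0.600

-0.600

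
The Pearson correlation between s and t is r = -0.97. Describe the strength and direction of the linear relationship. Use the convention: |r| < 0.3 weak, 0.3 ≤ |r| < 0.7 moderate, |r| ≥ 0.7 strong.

strong negative

r = -0.97 < 0 so the relationship is negative.
|r| = 0.97, which falls in the strong range.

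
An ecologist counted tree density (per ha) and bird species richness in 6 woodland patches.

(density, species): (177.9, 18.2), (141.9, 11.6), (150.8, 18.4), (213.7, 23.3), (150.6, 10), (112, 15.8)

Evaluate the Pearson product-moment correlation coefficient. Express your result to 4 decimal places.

0.6612

n = 6, Σx = 946.9, Σy = 97.3, Σx² = 155416.71, Σy² = 1696.89, Σxy = 15913.35
nΣxy − ΣxΣy = 95480.1 − 92133.37 = 3346.73
nΣx² − (Σx)² = 932500.26 − 896619.61 = 35880.65; nΣy² − (Σy)² = 10181.34 − 9467.29 = 714.05
r = 3346.73 / √(35880.65 × 714.05) = 3346.73 / 5061.6774 ≈ 0.6612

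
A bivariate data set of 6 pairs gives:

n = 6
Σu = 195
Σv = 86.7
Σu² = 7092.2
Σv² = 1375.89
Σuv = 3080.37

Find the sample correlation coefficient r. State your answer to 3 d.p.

0.862

r = (nΣuv − ΣuΣv) / √[(nΣu² − (Σu)²)(nΣv² − (Σv)²)]
Numerator: 6×3080.37 − 195×86.7 = 1575.72
Denominator: √[(42553.2 − 38025)(8255.34 − 7516.89)] = √[4528.2 × 738.45] = 1828.6195
r = 1575.72 / 1828.6195 ≈ 0.862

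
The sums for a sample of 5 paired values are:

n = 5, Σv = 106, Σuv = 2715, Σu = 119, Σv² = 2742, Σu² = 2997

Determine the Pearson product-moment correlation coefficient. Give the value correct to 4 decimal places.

0.6731

r = (nΣuv − ΣuΣv) / √[(nΣu² − (Σu)²)(nΣv² − (Σv)²)]
Numerator: 5×2715 − 119×106 = 961
Denominator: √[(14985 − 14161)(13710 − 11236)] = √[824 × 2474] = 1427.7871
r = 961 / 1427.7871 ≈ 0.6731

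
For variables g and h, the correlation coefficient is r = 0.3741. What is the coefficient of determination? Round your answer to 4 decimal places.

0.1400

r² = (0.3741)² = 0.1400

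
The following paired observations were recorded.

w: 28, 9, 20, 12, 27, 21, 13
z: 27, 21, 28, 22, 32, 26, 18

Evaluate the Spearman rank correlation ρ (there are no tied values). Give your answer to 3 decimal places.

Rank w: 7, 1, 4, 2, 6, 5, 3
Rank z: 5, 2, 6, 3, 7, 4, 1
d = rank(w) − rank(z): 2, -1, -2, -1, -1, 1, 2; Σd² = 16
ρ = 1 − 6Σd² / [n(n²−1)] = 1 − 6×16 / (7×48) = 1 − 96/336 ≈ 0.714

0.714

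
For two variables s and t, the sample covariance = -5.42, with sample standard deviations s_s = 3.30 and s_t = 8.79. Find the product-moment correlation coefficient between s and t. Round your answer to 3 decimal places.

-0.187

r = Cov(s,t) / (s_s · s_t) = -5.42 / (3.30 × 8.79)
  = -5.42 / 29.0070 ≈ -0.187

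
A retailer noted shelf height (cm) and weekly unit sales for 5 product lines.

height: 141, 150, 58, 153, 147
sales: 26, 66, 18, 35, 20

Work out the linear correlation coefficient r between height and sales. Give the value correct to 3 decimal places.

0.470

n = 5, Σx = 649, Σy = 165, Σx² = 90763, Σy² = 6981, Σxy = 22905
nΣxy − ΣxΣy = 114525 − 107085 = 7440
nΣx² − (Σx)² = 453815 − 421201 = 32614; nΣy² − (Σy)² = 34905 − 27225 = 7680
r = 7440 / √(32614 × 7680) = 7440 / 15826.4184 ≈ 0.470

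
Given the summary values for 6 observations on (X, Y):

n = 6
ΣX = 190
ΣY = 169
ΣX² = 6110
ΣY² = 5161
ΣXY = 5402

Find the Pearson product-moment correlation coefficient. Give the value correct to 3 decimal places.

0.260

r = (nΣXY − ΣXΣY) / √[(nΣX² − (ΣX)²)(nΣY² − (ΣY)²)]
Numerator: 6×5402 − 190×169 = 302
Denominator: √[(36660 − 36100)(30966 − 28561)] = √[560 × 2405] = 1160.5171
r = 302 / 1160.5171 ≈ 0.260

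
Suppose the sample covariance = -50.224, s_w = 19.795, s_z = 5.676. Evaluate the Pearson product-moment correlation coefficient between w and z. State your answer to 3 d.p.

-0.447

r = Cov(w,z) / (s_w · s_z) = -50.224 / (19.795 × 5.676)
  = -50.224 / 112.3564 ≈ -0.447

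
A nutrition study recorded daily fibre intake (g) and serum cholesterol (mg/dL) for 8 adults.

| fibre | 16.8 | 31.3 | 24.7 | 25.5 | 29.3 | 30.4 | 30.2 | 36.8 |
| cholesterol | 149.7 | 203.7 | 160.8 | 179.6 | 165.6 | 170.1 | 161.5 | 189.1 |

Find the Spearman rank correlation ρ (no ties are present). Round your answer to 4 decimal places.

0.8095

Rank fibre: 1, 7, 2, 3, 4, 6, 5, 8
Rank cholesterol: 1, 8, 2, 6, 4, 5, 3, 7
d = rank(fibre) − rank(cholesterol): 0, -1, 0, -3, 0, 1, 2, 1; Σd² = 16
ρ = 1 − 6Σd² / [n(n²−1)] = 1 − 6×16 / (8×63) = 1 − 96/504 ≈ 0.8095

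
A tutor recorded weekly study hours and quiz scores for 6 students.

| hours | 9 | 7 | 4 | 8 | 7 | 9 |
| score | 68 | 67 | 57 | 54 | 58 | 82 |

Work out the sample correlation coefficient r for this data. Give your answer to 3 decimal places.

0.565

n = 6, Σx = 44, Σy = 386, Σx² = 340, Σy² = 25366, Σxy = 2885
nΣxy − ΣxΣy = 17310 − 16984 = 326
nΣx² − (Σx)² = 2040 − 1936 = 104; nΣy² − (Σy)² = 152196 − 148996 = 3200
r = 326 / √(104 × 3200) = 326 / 576.8882 ≈ 0.565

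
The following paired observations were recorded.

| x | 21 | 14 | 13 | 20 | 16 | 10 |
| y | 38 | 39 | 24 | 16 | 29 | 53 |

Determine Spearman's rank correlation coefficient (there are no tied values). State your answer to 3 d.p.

-0.429

Rank x: 6, 3, 2, 5, 4, 1
Rank y: 4, 5, 2, 1, 3, 6
d = rank(x) − rank(y): 2, -2, 0, 4, 1, -5; Σd² = 50
ρ = 1 − 6Σd² / [n(n²−1)] = 1 − 6×50 / (6×35) = 1 − 300/210 ≈ -0.429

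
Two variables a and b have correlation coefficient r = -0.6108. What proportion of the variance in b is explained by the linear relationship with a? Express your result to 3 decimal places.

r² = (-0.6108)² = 0.373

0.373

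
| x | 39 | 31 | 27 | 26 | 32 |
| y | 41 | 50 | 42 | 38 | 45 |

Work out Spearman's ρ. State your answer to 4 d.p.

0.3000

Rank x: 5, 3, 2, 1, 4
Rank y: 2, 5, 3, 1, 4
d = rank(x) − rank(y): 3, -2, -1, 0, 0; Σd² = 14
ρ = 1 − 6Σd² / [n(n²−1)] = 1 − 6×14 / (5×24) = 1 − 84/120 ≈ 0.3000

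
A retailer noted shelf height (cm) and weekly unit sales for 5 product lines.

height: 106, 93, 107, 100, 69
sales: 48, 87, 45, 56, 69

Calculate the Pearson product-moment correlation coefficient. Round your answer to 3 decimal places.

n = 5, Σx = 475, Σy = 305, Σx² = 46095, Σy² = 19795, Σxy = 28355
nΣxy − ΣxΣy = 141775 − 144875 = -3100
nΣx² − (Σx)² = 230475 − 225625 = 4850; nΣy² − (Σy)² = 98975 − 93025 = 5950
r = -3100 / √(4850 × 5950) = -3100 / 5371.9177 ≈ -0.577

-0.577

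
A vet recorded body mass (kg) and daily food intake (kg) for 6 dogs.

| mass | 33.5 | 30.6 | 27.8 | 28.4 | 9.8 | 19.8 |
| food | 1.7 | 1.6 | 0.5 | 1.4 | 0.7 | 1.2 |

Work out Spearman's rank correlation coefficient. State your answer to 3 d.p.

Rank mass: 6, 5, 3, 4, 1, 2
Rank food: 6, 5, 1, 4, 2, 3
d = rank(mass) − rank(food): 0, 0, 2, 0, -1, -1; Σd² = 6
ρ = 1 − 6Σd² / [n(n²−1)] = 1 − 6×6 / (6×35) = 1 − 36/210 ≈ 0.829

0.829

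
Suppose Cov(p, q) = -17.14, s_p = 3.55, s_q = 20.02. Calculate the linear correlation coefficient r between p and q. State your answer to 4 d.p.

-0.2412

r = Cov(p,q) / (s_p · s_q) = -17.14 / (3.55 × 20.02)
  = -17.14 / 71.0710 ≈ -0.2412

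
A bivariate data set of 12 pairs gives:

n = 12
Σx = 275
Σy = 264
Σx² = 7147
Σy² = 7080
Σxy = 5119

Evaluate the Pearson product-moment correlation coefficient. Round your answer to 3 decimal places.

-0.898

r = (nΣxy − ΣxΣy) / √[(nΣx² − (Σx)²)(nΣy² − (Σy)²)]
Numerator: 12×5119 − 275×264 = -11172
Denominator: √[(85764 − 75625)(84960 − 69696)] = √[10139 × 15264] = 12440.3254
r = -11172 / 12440.3254 ≈ -0.898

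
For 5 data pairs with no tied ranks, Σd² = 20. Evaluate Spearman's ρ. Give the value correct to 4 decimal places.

ρ = 1 − 6Σd² / [n(n²−1)] = 1 − 6×20 / (5×24)
  = 1 − 120/120 = 1 − 1.00000 ≈ 0.0000

0.0000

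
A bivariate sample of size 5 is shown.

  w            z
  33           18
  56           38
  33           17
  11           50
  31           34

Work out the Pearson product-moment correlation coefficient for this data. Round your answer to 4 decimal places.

-0.2943

n = 5, Σw = 164, Σz = 157, Σw² = 6396, Σz² = 5713, Σwz = 4887
nΣwz − ΣwΣz = 24435 − 25748 = -1313
nΣw² − (Σw)² = 31980 − 26896 = 5084; nΣz² − (Σz)² = 28565 − 24649 = 3916
r = -1313 / √(5084 × 3916) = -1313 / 4461.9440 ≈ -0.2943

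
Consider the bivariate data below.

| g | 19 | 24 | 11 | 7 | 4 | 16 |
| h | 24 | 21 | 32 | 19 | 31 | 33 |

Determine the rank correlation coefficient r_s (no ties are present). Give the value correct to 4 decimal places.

-0.0857

Rank g: 5, 6, 3, 2, 1, 4
Rank h: 3, 2, 5, 1, 4, 6
d = rank(g) − rank(h): 2, 4, -2, 1, -3, -2; Σd² = 38
ρ = 1 − 6Σd² / [n(n²−1)] = 1 − 6×38 / (6×35) = 1 − 228/210 ≈ -0.0857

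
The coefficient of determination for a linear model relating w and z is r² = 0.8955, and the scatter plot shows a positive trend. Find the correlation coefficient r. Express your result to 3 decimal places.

|r| = √0.8955 = 0.946
The association is positive, so r = 0.946.

0.946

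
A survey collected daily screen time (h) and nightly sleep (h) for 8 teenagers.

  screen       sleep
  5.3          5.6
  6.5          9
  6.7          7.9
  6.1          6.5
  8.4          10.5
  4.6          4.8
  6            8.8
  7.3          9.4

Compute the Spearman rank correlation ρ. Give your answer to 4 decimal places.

Rank screen: 2, 5, 6, 4, 8, 1, 3, 7
Rank sleep: 2, 6, 4, 3, 8, 1, 5, 7
d = rank(screen) − rank(sleep): 0, -1, 2, 1, 0, 0, -2, 0; Σd² = 10
ρ = 1 − 6Σd² / [n(n²−1)] = 1 − 6×10 / (8×63) = 1 − 60/504 ≈ 0.8810

0.8810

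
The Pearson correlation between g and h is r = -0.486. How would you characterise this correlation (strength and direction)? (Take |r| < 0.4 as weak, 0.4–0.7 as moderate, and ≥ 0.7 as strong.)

moderate negative

r = -0.486 < 0 so the relationship is negative.
|r| = 0.486, which falls in the moderate range.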